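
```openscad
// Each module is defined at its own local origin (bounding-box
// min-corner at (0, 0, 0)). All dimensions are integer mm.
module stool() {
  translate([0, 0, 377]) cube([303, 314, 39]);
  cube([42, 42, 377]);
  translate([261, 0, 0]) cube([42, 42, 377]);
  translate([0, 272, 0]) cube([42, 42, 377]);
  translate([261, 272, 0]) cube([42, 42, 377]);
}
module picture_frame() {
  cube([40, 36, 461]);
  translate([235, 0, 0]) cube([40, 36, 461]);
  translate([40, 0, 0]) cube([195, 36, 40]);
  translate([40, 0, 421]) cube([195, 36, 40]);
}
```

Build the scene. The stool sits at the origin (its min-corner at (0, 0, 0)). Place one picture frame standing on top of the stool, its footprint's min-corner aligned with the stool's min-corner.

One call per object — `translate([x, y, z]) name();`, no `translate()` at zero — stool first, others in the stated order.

stool();
translate([0, 0, 416]) picture_frame();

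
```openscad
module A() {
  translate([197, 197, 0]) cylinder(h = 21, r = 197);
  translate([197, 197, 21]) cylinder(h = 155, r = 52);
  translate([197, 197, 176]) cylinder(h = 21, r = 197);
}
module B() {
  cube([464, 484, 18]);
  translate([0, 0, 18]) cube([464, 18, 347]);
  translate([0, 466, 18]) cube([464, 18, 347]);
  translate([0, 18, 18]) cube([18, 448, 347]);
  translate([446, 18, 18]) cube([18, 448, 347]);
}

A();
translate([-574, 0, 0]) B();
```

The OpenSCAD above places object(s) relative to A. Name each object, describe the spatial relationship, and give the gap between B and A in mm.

The open box's nearest face is 110 mm from the spool's −x face.

A is a spool. B is an open box. The open box is on the floor beside the spool on its −x side. The gap between the open box and the spool is 110 mm.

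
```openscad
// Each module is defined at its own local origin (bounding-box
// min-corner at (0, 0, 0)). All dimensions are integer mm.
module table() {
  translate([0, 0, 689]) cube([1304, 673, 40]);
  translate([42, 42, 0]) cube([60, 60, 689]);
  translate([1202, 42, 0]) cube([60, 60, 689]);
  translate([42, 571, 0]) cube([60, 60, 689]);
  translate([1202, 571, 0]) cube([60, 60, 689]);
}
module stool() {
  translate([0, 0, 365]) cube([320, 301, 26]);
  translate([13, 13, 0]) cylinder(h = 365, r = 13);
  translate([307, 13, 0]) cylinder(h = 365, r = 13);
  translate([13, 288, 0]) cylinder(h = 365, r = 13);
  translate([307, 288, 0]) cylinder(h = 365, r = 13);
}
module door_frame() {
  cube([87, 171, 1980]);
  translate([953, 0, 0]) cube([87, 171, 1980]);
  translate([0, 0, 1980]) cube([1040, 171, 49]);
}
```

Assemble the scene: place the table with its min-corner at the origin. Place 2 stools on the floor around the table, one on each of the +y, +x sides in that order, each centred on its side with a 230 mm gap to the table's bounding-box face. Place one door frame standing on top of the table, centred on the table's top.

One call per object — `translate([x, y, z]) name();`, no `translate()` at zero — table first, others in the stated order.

table();
translate([492, 903, 0]) stool();
translate([1534, 186, 0]) stool();
translate([132, 251, 729]) door_frame();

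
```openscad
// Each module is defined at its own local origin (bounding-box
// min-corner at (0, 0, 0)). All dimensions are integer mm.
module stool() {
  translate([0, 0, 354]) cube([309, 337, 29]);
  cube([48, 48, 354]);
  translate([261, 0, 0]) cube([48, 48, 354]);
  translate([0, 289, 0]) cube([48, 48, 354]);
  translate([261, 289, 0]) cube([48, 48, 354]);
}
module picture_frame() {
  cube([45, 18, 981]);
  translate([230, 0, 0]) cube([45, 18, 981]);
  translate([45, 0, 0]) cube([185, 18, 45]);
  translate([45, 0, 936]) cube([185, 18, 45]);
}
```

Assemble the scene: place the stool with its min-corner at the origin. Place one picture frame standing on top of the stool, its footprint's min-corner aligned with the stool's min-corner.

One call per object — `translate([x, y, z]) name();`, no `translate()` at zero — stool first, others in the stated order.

stool();
translate([0, 0, 383]) picture_frame();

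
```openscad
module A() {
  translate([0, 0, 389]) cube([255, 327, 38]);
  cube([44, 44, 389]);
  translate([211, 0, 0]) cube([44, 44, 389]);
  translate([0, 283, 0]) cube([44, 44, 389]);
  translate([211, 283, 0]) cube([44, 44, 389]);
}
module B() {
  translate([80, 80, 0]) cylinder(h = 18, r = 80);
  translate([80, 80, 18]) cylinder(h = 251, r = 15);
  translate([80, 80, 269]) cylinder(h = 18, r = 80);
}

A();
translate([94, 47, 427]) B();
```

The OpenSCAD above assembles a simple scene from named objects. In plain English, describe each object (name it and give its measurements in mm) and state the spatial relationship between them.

A is a four-legged stool. The seat is a 255×327×38 mm slab whose top surface is at z = 427 mm; four square legs, each 44×44 mm in cross-section, run from the floor (z = 0) to the underside of the seat, each flush with a corner of the seat.

B is a spool: two coaxial disc flanges of radius 80 mm and thickness 18 mm, joined by a core cylinder of radius 15 mm and height 251 mm. The lower flange rests on z = 0 and the three cylinders share a vertical axis.

The spool is on top of the stool.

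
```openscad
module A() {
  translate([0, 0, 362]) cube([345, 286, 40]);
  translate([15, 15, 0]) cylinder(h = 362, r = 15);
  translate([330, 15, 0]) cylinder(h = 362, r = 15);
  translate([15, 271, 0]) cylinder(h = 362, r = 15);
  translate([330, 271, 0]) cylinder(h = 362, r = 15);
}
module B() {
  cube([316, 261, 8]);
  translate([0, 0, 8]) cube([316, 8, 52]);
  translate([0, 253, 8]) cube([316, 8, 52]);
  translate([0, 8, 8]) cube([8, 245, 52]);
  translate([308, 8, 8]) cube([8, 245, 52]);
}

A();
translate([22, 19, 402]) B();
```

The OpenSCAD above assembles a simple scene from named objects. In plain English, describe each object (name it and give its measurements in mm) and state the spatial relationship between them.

A is a simple wooden stool: a rectangular seat 345 mm (x) by 286 mm (y), 40 mm thick, top face at z = 402 mm, on four round legs, each 30 mm in diameter. The legs rest on z = 0, each leg's axis is inset half a diameter from the nearest pair of seat edges (so the leg's bounding box is flush with the corner).

B is an open-topped rectangular box: outside dimensions 316×261×60 mm, with a uniform wall and base thickness of 8 mm. The base is a full 316×261 slab on the floor; four walls sit on top of the base. The front and back walls (the −y and +y sides) span the full width; the two side walls fit between them.

The open box is on top of the stool.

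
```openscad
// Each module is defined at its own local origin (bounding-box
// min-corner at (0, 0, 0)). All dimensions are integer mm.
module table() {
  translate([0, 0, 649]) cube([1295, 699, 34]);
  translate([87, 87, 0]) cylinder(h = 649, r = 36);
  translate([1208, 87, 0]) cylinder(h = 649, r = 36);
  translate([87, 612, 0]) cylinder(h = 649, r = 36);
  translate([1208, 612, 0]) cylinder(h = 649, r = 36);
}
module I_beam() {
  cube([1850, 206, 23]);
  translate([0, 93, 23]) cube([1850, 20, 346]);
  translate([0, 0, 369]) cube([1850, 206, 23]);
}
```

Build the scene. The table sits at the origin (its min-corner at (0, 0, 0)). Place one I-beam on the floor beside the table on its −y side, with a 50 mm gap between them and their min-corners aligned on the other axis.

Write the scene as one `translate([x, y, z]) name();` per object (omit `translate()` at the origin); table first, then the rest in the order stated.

table();
translate([0, -256, 0]) I_beam();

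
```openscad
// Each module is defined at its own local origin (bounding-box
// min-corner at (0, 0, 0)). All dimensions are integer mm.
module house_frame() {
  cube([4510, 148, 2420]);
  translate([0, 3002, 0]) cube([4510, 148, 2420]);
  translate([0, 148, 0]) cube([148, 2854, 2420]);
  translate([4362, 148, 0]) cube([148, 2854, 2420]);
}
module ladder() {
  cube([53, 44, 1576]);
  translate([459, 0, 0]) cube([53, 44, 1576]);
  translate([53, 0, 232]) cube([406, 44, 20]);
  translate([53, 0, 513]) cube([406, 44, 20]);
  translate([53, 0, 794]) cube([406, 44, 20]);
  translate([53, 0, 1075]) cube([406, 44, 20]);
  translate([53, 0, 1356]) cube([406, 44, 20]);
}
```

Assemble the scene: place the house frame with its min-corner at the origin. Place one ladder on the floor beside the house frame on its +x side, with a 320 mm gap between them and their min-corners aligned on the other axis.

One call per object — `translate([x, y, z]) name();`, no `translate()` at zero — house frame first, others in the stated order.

house_frame();
translate([4830, 0, 0]) ladder();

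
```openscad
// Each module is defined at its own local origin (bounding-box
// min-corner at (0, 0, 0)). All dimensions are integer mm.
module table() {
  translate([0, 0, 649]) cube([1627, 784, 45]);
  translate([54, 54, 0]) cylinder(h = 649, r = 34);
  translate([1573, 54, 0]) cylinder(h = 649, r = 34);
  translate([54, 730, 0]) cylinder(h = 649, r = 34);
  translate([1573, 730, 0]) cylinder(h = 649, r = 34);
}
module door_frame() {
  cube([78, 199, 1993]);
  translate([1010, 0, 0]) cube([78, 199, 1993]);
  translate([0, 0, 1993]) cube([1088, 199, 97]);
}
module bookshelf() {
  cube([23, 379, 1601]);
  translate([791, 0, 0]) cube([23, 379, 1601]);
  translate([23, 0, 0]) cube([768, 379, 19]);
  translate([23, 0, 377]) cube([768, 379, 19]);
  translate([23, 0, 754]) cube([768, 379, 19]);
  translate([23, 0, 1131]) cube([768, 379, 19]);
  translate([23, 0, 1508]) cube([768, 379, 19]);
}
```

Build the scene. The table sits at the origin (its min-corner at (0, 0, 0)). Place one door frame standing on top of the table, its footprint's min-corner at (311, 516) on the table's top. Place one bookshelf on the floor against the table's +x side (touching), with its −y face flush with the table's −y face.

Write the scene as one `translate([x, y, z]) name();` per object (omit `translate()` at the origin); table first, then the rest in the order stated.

table();
translate([311, 516, 694]) door_frame();
translate([1627, 0, 0]) bookshelf();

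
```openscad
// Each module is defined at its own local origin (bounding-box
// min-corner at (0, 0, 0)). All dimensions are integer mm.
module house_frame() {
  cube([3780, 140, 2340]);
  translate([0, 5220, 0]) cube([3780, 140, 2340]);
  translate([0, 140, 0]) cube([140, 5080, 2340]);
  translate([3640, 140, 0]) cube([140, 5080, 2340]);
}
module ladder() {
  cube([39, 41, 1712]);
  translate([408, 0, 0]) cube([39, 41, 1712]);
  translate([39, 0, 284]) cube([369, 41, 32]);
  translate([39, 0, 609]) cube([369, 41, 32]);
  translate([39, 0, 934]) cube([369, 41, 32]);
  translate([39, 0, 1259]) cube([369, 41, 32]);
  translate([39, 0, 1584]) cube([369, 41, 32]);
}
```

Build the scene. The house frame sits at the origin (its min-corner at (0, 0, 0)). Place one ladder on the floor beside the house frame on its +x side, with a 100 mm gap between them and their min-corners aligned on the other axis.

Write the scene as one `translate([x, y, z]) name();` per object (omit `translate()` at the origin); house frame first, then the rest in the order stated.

house_frame();
translate([3880, 0, 0]) ladder();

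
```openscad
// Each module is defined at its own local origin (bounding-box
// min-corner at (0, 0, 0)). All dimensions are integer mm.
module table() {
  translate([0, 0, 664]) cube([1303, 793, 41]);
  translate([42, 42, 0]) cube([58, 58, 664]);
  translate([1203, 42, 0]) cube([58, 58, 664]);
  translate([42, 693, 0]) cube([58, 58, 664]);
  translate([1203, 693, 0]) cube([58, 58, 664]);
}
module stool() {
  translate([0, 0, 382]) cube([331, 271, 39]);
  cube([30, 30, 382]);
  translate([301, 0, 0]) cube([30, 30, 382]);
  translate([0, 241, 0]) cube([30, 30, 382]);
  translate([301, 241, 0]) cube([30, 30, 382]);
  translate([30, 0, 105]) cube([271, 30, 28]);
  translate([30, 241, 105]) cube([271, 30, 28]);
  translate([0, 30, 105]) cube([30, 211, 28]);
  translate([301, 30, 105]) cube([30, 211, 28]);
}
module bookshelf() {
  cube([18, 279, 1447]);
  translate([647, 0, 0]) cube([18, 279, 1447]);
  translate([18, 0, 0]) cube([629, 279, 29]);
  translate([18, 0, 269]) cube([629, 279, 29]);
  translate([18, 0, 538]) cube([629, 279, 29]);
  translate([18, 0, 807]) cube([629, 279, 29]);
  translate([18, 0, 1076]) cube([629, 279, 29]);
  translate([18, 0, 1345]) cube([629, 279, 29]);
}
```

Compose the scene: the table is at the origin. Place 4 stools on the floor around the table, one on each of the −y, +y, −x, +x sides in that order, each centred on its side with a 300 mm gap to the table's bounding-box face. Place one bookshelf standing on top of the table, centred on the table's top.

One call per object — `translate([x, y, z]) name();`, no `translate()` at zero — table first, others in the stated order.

table();
translate([486, -571, 0]) stool();
translate([486, 1093, 0]) stool();
translate([-631, 261, 0]) stool();
translate([1603, 261, 0]) stool();
translate([319, 257, 705]) bookshelf();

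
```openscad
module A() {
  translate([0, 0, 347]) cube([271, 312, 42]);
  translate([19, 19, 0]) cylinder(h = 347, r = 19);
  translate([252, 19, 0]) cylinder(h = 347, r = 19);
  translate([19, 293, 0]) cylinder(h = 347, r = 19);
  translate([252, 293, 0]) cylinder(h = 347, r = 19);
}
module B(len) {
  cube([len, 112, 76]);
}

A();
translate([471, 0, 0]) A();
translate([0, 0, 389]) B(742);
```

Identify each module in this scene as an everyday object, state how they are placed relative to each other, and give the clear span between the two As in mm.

A is a stool. B is a beam. A beam spans the tops of two stools. The clear span between the two stools is 200 mm.

Second stool starts at x = 471; first ends at x = 271; clear span = 471 − 271 = 200 mm.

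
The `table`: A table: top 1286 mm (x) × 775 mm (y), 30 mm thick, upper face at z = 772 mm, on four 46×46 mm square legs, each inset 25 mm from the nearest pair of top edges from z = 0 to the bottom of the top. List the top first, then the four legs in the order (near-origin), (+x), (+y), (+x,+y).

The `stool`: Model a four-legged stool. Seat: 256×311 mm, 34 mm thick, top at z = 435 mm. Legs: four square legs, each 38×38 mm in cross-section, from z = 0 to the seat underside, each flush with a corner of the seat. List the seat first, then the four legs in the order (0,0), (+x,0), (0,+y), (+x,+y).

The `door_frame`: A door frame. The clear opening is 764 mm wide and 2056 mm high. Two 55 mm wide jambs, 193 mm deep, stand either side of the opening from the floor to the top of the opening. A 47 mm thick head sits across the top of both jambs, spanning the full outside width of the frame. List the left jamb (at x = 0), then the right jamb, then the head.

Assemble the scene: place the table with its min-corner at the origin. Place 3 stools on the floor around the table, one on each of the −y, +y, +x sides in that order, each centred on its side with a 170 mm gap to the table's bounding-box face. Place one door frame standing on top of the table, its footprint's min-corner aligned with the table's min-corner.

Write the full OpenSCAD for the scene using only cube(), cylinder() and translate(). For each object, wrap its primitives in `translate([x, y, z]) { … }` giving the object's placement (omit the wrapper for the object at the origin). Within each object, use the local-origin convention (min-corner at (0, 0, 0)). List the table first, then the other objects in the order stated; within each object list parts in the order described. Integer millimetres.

translate([0, 0, 742]) cube([1286, 775, 30]);
translate([25, 25, 0]) cube([46, 46, 742]);
translate([1215, 25, 0]) cube([46, 46, 742]);
translate([25, 704, 0]) cube([46, 46, 742]);
translate([1215, 704, 0]) cube([46, 46, 742]);
translate([515, -481, 0]) {
  translate([0, 0, 401]) cube([256, 311, 34]);
  cube([38, 38, 401]);
  translate([218, 0, 0]) cube([38, 38, 401]);
  translate([0, 273, 0]) cube([38, 38, 401]);
  translate([218, 273, 0]) cube([38, 38, 401]);
}
translate([515, 945, 0]) {
  translate([0, 0, 401]) cube([256, 311, 34]);
  cube([38, 38, 401]);
  translate([218, 0, 0]) cube([38, 38, 401]);
  translate([0, 273, 0]) cube([38, 38, 401]);
  translate([218, 273, 0]) cube([38, 38, 401]);
}
translate([1456, 232, 0]) {
  translate([0, 0, 401]) cube([256, 311, 34]);
  cube([38, 38, 401]);
  translate([218, 0, 0]) cube([38, 38, 401]);
  translate([0, 273, 0]) cube([38, 38, 401]);
  translate([218, 273, 0]) cube([38, 38, 401]);
}
translate([0, 0, 772]) {
  cube([55, 193, 2056]);
  translate([819, 0, 0]) cube([55, 193, 2056]);
  translate([0, 0, 2056]) cube([874, 193, 47]);
}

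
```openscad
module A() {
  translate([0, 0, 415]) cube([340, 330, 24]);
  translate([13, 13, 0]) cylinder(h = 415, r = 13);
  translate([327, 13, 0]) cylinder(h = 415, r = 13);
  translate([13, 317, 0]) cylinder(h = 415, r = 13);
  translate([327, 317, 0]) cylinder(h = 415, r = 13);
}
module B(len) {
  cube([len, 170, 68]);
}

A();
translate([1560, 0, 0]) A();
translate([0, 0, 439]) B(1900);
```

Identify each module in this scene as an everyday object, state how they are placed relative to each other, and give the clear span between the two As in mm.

A is a stool. B is a beam. A beam spans the tops of two stools. The clear span between the two stools is 1220 mm.

Second stool starts at x = 1560; first ends at x = 340; clear span = 1560 − 340 = 1220 mm.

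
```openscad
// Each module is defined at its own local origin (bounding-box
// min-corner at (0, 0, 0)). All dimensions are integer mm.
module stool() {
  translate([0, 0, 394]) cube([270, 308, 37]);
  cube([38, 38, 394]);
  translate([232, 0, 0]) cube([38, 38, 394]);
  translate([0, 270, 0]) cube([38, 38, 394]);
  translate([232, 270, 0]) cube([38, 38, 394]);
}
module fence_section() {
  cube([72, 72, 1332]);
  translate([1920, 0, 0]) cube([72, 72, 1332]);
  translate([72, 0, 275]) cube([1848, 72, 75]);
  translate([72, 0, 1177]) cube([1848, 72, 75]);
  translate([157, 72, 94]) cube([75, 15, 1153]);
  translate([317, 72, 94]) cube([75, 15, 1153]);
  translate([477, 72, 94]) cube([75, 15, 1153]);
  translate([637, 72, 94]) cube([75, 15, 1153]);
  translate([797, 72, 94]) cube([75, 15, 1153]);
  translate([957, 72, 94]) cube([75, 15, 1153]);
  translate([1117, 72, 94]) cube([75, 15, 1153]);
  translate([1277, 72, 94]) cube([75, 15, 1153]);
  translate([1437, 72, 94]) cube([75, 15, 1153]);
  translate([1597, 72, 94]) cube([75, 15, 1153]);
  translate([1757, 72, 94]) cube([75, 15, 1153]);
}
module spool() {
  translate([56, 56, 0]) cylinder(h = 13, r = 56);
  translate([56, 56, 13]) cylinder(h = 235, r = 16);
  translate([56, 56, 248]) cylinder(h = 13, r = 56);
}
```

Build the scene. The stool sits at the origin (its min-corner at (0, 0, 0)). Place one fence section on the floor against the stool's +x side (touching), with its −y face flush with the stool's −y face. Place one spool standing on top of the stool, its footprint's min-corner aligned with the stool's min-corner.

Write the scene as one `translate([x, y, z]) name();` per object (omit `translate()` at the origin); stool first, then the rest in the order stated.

stool();
translate([270, 0, 0]) fence_section();
translate([0, 0, 431]) spool();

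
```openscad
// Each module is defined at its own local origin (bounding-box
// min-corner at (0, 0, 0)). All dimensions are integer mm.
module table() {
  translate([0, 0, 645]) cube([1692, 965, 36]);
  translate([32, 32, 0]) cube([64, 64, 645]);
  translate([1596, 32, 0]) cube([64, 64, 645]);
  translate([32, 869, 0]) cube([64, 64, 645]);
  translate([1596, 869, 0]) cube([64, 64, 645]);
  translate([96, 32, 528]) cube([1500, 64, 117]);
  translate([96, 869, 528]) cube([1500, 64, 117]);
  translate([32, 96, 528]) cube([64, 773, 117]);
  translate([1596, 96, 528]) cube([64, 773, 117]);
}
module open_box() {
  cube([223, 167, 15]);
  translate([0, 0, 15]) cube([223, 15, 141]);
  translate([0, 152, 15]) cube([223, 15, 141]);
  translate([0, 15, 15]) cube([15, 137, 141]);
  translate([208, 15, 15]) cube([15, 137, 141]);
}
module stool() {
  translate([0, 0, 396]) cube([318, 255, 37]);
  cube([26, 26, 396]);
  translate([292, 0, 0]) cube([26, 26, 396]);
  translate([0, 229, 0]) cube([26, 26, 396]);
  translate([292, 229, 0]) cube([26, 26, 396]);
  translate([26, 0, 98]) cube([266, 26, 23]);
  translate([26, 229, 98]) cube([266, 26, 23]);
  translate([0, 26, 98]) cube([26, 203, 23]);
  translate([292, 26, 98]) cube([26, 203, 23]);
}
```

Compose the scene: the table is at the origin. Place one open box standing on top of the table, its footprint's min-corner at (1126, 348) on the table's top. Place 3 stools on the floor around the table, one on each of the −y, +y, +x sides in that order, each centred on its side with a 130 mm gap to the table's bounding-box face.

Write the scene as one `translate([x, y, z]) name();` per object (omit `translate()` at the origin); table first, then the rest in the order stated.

table();
translate([1126, 348, 681]) open_box();
translate([687, -385, 0]) stool();
translate([687, 1095, 0]) stool();
translate([1822, 355, 0]) stool();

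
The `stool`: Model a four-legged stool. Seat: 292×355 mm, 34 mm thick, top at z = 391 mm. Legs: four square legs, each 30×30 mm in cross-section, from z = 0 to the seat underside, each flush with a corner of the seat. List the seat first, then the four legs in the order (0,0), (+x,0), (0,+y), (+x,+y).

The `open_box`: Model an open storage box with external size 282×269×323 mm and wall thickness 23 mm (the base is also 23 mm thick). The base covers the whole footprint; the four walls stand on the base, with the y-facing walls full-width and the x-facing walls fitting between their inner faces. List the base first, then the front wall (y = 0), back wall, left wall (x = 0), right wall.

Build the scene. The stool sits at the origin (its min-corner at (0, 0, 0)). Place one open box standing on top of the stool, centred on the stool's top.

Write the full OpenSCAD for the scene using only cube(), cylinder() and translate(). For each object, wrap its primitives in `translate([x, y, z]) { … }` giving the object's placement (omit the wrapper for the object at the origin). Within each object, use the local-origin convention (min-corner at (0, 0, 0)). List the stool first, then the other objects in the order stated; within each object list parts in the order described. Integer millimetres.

translate([0, 0, 357]) cube([292, 355, 34]);
cube([30, 30, 357]);
translate([262, 0, 0]) cube([30, 30, 357]);
translate([0, 325, 0]) cube([30, 30, 357]);
translate([262, 325, 0]) cube([30, 30, 357]);
translate([5, 43, 391]) {
  cube([282, 269, 23]);
  translate([0, 0, 23]) cube([282, 23, 300]);
  translate([0, 246, 23]) cube([282, 23, 300]);
  translate([0, 23, 23]) cube([23, 223, 300]);
  translate([259, 23, 23]) cube([23, 223, 300]);
}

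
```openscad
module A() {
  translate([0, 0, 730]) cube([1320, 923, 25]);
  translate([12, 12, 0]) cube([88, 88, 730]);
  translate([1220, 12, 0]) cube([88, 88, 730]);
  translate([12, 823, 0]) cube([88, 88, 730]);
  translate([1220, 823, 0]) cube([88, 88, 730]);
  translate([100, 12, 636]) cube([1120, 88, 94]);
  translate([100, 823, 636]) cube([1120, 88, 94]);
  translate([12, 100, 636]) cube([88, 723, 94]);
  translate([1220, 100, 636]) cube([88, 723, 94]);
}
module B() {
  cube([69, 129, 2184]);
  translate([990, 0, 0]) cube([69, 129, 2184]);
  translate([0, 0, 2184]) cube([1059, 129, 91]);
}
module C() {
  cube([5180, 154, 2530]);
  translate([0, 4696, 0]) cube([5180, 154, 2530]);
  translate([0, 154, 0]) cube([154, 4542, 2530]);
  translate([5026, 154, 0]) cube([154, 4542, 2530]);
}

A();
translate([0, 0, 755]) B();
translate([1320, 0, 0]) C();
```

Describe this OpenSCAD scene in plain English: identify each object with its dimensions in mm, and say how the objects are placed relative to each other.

A is a rectangular dining table. The top is 1320×923×25 mm with its upper surface at z = 755 mm. It stands on four 88×88 mm square legs, each inset 12 mm from the nearest pair of top edges, running from the floor to the underside of the top. Four apron rails, 88 mm thick and 94 mm tall, run between adjacent legs with their top edges flush with the underside of the top and their outer faces flush with the legs' outer faces.

B is a rectangular door frame: two vertical jambs of 69×129 mm section, 2184 mm tall, with a clear opening 921 mm wide between their inner faces. A header 91 mm tall and 129 mm deep lies on top of the jambs and spans the full outside width.

C is a box-shaped house frame (walls only): outside footprint 5180×4850 mm, wall height 2530 mm, wall thickness 154 mm. The two y-facing walls run the full x-width; the two x-facing walls fit between the inner faces of the y-facing walls.

The door frame is on top of the table. The house frame is against the table's +x side, with their −y faces flush.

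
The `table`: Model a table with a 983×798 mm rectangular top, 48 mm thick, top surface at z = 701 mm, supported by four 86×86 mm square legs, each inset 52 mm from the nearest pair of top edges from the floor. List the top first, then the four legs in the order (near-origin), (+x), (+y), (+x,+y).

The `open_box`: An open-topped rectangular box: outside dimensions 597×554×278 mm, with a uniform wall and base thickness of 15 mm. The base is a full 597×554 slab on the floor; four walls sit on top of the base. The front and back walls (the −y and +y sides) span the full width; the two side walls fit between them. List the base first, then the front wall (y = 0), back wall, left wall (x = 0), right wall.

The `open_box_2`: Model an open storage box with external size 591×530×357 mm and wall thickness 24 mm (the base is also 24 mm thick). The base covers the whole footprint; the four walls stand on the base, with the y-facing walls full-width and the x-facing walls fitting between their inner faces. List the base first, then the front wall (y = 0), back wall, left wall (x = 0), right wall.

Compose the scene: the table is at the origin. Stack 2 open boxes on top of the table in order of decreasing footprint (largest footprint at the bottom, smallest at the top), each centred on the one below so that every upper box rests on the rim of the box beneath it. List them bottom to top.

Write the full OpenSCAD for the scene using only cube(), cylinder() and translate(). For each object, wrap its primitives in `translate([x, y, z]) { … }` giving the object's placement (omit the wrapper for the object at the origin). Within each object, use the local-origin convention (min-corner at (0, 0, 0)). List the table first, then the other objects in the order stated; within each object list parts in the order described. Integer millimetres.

translate([0, 0, 653]) cube([983, 798, 48]);
translate([52, 52, 0]) cube([86, 86, 653]);
translate([845, 52, 0]) cube([86, 86, 653]);
translate([52, 660, 0]) cube([86, 86, 653]);
translate([845, 660, 0]) cube([86, 86, 653]);
translate([193, 122, 701]) {
  cube([597, 554, 15]);
  translate([0, 0, 15]) cube([597, 15, 263]);
  translate([0, 539, 15]) cube([597, 15, 263]);
  translate([0, 15, 15]) cube([15, 524, 263]);
  translate([582, 15, 15]) cube([15, 524, 263]);
}
translate([196, 134, 979]) {
  cube([591, 530, 24]);
  translate([0, 0, 24]) cube([591, 24, 333]);
  translate([0, 506, 24]) cube([591, 24, 333]);
  translate([0, 24, 24]) cube([24, 482, 333]);
  translate([567, 24, 24]) cube([24, 482, 333]);
}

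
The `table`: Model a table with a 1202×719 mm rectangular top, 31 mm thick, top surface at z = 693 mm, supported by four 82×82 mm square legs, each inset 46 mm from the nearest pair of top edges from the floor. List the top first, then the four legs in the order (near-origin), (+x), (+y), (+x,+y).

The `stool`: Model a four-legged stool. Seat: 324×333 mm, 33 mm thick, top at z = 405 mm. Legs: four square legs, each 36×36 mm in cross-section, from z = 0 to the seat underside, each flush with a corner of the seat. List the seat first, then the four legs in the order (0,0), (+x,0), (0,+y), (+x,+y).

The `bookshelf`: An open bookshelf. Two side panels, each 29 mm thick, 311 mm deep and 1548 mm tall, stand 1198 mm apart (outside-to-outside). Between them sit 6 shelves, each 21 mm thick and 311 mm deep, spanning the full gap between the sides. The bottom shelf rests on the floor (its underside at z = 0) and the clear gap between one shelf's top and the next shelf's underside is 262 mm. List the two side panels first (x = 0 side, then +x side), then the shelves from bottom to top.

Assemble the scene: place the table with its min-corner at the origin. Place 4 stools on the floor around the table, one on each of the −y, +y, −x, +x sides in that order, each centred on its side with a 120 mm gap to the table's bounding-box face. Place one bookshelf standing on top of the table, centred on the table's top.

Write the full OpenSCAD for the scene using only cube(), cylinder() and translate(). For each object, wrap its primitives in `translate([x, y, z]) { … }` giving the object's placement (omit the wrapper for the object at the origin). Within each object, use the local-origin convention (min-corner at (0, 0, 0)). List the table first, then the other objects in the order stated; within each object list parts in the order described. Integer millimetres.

translate([0, 0, 662]) cube([1202, 719, 31]);
translate([46, 46, 0]) cube([82, 82, 662]);
translate([1074, 46, 0]) cube([82, 82, 662]);
translate([46, 591, 0]) cube([82, 82, 662]);
translate([1074, 591, 0]) cube([82, 82, 662]);
translate([439, -453, 0]) {
  translate([0, 0, 372]) cube([324, 333, 33]);
  cube([36, 36, 372]);
  translate([288, 0, 0]) cube([36, 36, 372]);
  translate([0, 297, 0]) cube([36, 36, 372]);
  translate([288, 297, 0]) cube([36, 36, 372]);
}
translate([439, 839, 0]) {
  translate([0, 0, 372]) cube([324, 333, 33]);
  cube([36, 36, 372]);
  translate([288, 0, 0]) cube([36, 36, 372]);
  translate([0, 297, 0]) cube([36, 36, 372]);
  translate([288, 297, 0]) cube([36, 36, 372]);
}
translate([-444, 193, 0]) {
  translate([0, 0, 372]) cube([324, 333, 33]);
  cube([36, 36, 372]);
  translate([288, 0, 0]) cube([36, 36, 372]);
  translate([0, 297, 0]) cube([36, 36, 372]);
  translate([288, 297, 0]) cube([36, 36, 372]);
}
translate([1322, 193, 0]) {
  translate([0, 0, 372]) cube([324, 333, 33]);
  cube([36, 36, 372]);
  translate([288, 0, 0]) cube([36, 36, 372]);
  translate([0, 297, 0]) cube([36, 36, 372]);
  translate([288, 297, 0]) cube([36, 36, 372]);
}
translate([2, 204, 693]) {
  cube([29, 311, 1548]);
  translate([1169, 0, 0]) cube([29, 311, 1548]);
  translate([29, 0, 0]) cube([1140, 311, 21]);
  translate([29, 0, 283]) cube([1140, 311, 21]);
  translate([29, 0, 566]) cube([1140, 311, 21]);
  translate([29, 0, 849]) cube([1140, 311, 21]);
  translate([29, 0, 1132]) cube([1140, 311, 21]);
  translate([29, 0, 1415]) cube([1140, 311, 21]);
}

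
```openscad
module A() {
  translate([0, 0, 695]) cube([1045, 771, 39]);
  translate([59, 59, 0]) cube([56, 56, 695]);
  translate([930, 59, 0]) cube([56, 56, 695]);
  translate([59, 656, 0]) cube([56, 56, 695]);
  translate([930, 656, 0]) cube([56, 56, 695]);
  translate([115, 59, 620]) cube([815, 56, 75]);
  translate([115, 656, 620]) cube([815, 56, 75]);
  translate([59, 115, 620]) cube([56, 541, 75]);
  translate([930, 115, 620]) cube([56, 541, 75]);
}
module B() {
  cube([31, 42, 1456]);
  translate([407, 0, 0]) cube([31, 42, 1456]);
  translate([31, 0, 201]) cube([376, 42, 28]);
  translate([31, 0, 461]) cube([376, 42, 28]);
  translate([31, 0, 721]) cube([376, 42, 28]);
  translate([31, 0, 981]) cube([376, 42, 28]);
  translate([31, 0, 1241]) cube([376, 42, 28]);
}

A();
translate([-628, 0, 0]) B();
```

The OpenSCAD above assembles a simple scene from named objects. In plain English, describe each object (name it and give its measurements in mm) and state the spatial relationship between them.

A is a table with a 1045×771 mm rectangular top, 39 mm thick, top surface at z = 734 mm, supported by four 56×56 mm square legs, each inset 59 mm from the nearest pair of top edges, running from the floor. Four apron rails, 56 mm thick and 75 mm tall, run between adjacent legs with their top edges flush with the underside of the top and their outer faces flush with the legs' outer faces.

B is a straight ladder. Two 31×42 mm vertical rails, 1456 mm tall, stand 438 mm apart (outside-to-outside) with their front faces coplanar on the −y side. 5 rungs, each 42 mm deep and 28 mm tall, span between the inner faces of the rails, front faces flush with the rails. The lowest rung's underside is at z = 201 mm and rungs are spaced 260 mm apart (underside to underside).

The ladder is on the floor beside the table on its −x side.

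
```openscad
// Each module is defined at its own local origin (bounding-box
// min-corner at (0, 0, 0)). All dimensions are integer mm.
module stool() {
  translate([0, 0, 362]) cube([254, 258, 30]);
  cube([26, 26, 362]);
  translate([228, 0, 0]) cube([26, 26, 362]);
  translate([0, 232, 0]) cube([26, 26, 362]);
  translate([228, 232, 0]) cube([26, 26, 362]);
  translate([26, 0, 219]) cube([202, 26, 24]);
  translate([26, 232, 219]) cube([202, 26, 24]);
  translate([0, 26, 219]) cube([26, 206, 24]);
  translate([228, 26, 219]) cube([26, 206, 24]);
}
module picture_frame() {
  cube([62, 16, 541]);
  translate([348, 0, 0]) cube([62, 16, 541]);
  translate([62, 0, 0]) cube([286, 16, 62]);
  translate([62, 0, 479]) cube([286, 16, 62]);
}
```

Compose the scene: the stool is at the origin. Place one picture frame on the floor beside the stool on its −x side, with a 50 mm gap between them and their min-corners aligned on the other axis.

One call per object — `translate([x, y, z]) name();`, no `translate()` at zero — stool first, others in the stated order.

stool();
translate([-460, 0, 0]) picture_frame();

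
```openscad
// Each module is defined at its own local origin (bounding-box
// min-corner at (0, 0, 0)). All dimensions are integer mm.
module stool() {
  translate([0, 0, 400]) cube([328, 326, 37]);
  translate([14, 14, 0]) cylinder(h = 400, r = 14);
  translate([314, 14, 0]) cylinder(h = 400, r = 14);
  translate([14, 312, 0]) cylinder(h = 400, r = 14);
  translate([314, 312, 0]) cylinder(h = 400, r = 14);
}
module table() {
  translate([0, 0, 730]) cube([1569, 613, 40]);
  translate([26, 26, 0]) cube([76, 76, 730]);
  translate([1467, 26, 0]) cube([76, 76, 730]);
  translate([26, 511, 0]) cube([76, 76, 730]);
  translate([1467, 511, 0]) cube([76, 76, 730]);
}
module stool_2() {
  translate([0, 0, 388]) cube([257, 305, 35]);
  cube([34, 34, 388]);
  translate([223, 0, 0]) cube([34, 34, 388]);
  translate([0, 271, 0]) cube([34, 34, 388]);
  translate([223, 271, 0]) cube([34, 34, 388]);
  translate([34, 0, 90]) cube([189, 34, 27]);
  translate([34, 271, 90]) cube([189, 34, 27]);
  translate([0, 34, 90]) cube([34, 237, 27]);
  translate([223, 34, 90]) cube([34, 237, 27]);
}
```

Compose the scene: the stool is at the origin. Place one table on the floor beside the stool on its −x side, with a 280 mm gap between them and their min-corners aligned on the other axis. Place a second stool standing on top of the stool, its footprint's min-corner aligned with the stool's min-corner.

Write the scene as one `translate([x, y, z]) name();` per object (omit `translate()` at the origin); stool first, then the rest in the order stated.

stool();
translate([-1849, 0, 0]) table();
translate([0, 0, 437]) stool_2();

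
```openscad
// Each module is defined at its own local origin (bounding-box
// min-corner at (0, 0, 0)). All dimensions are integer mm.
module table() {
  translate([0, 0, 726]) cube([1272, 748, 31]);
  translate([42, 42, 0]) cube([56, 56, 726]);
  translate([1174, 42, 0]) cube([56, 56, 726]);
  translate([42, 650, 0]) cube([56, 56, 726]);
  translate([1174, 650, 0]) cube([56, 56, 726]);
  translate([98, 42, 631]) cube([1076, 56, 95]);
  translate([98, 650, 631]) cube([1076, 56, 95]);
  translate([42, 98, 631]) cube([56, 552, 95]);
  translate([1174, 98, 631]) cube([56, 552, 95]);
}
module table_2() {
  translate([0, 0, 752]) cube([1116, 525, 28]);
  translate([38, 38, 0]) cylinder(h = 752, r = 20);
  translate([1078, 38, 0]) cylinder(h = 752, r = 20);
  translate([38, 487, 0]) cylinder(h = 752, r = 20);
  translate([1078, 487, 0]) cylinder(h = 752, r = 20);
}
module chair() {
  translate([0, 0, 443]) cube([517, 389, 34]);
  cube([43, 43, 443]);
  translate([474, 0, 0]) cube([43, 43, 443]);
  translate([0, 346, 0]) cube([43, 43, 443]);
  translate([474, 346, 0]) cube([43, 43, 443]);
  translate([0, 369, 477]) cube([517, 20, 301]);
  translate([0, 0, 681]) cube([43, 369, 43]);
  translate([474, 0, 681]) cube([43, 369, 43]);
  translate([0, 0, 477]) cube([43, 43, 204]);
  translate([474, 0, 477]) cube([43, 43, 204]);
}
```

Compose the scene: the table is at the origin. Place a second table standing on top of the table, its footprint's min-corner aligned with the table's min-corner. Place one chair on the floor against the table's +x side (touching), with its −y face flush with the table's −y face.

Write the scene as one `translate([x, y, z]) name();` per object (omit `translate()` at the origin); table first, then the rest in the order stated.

table();
translate([0, 0, 757]) table_2();
translate([1272, 0, 0]) chair();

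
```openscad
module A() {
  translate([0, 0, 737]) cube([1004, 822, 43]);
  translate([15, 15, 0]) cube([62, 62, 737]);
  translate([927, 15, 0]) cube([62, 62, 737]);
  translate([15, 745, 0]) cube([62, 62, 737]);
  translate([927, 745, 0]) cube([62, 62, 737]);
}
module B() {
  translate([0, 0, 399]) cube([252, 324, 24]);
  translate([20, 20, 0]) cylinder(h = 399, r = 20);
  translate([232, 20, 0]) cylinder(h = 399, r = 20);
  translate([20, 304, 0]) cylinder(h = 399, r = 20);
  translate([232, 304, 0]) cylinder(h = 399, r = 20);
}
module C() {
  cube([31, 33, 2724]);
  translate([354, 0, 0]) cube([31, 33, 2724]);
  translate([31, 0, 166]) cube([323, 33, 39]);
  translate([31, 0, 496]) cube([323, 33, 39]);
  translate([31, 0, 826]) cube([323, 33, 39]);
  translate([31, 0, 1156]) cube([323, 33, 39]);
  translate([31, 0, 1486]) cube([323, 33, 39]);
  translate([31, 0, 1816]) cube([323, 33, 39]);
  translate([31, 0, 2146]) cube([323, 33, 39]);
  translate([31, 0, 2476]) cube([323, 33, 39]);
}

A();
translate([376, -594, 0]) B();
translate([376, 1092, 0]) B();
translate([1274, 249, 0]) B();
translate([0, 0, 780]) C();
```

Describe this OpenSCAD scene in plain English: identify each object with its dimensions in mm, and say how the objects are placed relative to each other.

A is a rectangular dining table. The top is 1004×822×43 mm with its upper surface at z = 780 mm. It stands on four 62×62 mm square legs, each inset 15 mm from the nearest pair of top edges, running from the floor to the underside of the top.

B is a four-legged stool. The seat is 252×324 mm, 24 mm thick, top at z = 423 mm. It stands on four round legs, each 40 mm in diameter, from z = 0 to the seat underside, each leg's axis is inset half a diameter from the nearest pair of seat edges (so the leg's bounding box is flush with the corner).

C is a straight ladder. Two 31×33 mm vertical rails, 2724 mm tall, stand 385 mm apart (outside-to-outside) with their front faces coplanar on the −y side. 8 rungs, each 33 mm deep and 39 mm tall, span between the inner faces of the rails, front faces flush with the rails. The lowest rung's underside is at z = 166 mm and rungs are spaced 330 mm apart (underside to underside).

Three stools sit around the table at the −y, +y, +x sides. The ladder is on top of the table.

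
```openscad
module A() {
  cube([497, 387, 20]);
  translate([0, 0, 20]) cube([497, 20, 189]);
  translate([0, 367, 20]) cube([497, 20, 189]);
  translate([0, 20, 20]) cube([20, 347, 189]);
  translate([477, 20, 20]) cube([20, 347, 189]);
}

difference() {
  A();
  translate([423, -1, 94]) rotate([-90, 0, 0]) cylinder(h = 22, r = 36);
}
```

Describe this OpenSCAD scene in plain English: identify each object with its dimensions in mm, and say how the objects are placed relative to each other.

A is an open-topped rectangular box: outside dimensions 497×387×209 mm, with a uniform wall and base thickness of 20 mm. The base is a full 497×387 slab on the floor; four walls sit on top of the base. The front and back walls (the −y and +y sides) span the full width; the two side walls fit between them.

The open box has a circular hole of radius 36 mm through its front wall, centred at (x = 423, z = 94).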